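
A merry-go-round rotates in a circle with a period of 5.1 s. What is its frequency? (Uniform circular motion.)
f = 1/T = 1/5.1 = 0.1961 Hz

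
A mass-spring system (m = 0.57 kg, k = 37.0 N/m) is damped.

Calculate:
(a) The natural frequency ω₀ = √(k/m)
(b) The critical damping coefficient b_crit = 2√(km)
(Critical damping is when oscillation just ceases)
ω₀ = √(k/m) = √(37.0/0.57) = 8.057 rad/s
b_crit = 2√(km) = 2√(37.0×0.57) = 9.185 kg/s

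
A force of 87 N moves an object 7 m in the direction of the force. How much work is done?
W = Fd = 87×7 = 609.0 J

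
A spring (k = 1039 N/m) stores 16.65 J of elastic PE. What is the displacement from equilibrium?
PE = ½kx² → x = √(2PE/k) = √(2×16.65/1039) = 0.179 m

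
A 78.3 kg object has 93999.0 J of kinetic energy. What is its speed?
KE = ½mv² → v = √(2KE/m) = √(2×93999.0/78.3) = 49.0 m/s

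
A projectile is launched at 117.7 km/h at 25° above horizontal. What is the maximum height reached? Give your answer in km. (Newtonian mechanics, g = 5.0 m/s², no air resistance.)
H = v₀²sin²(θ)/(2g) (with unit conversion) = 0.01909 km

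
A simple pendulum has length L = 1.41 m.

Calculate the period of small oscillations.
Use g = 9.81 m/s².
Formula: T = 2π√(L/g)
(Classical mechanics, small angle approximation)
T = 2π√(L/g) = 2π√(1.41/9.81) = 2.382 s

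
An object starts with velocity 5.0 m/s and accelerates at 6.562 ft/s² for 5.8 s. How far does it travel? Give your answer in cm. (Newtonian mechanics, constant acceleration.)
d = v₀t + ½at² (with unit conversion) = 6264.0 cm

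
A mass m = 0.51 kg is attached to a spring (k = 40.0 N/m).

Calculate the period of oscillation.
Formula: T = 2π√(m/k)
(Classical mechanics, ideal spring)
T = 2π√(m/k) = 2π√(0.51/40.0) = 0.7095 s; f = 1/T = 1.409 Hz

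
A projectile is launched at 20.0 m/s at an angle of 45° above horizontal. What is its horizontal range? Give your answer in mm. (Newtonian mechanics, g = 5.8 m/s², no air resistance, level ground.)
R = v₀² sin(2θ) / g (with unit conversion) = 68970.0 mm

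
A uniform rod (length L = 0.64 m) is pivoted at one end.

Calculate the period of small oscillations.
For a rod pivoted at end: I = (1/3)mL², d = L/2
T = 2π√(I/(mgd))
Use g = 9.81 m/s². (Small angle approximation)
I/m = (1/3)L² = 0.1365 m²; d = L/2 = 0.32 m
T = 2π√(I/(mgd)) = 2π√(0.1365/(9.81×0.32)) = 1.31 s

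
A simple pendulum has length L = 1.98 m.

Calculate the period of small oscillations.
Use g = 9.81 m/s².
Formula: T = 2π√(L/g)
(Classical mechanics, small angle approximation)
T = 2π√(L/g) = 2π√(1.98/9.81) = 2.823 s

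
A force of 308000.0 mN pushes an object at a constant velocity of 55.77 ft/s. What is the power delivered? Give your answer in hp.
P = Fv = 308 N × 17 m/s = 5236 W = 7.021 hp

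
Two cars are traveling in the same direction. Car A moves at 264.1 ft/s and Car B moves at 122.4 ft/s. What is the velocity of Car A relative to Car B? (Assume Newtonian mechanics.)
v_rel = v_A - v_B = 264.1 - 122.4 = 141.7 ft/s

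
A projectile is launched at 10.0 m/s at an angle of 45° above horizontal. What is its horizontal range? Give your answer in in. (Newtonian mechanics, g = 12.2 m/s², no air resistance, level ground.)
R = v₀² sin(2θ) / g (with unit conversion) = 322.7 in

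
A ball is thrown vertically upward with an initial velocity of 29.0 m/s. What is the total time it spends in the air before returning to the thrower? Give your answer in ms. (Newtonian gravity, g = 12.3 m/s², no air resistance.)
t_total = 2v₀/g (with unit conversion) = 4715.0 ms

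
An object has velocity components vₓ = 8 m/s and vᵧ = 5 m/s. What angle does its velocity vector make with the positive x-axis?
θ = arctan(vᵧ/vₓ) = arctan(5/8) = 32.01°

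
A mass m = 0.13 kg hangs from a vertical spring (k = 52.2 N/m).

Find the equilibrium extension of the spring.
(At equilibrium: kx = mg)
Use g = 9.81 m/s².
x_eq = mg/k = 0.13×9.81/52.2 = 0.02443 m = 2.443 cm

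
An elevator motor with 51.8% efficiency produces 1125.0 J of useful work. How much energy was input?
W_in = W_out/η = 1125.0/0.518 = 2171.8 J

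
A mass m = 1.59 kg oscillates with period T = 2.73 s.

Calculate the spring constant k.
T = 2π√(m/k) → k = m(2π/T)² = 1.59×(2π/2.73)² = 8.422 N/m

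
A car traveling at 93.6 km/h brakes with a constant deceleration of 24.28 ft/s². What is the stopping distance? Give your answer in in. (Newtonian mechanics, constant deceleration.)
d = v₀² / (2a) (with unit conversion) = 1798.0 in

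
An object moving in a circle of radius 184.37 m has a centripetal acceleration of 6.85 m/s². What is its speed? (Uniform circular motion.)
v = √(a_c × r) = √(6.85 × 184.37) = 35.54 m/s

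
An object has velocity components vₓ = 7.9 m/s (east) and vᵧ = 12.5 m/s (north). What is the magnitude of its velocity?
|v| = √(vₓ² + vᵧ²) = √(7.9² + 12.5²) = √(218.66) = 14.79 m/s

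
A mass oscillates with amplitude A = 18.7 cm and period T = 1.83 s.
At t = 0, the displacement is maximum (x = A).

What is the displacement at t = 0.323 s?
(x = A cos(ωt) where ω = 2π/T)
ω = 2π/T = 2π/1.83 = 3.433 rad/s
x = A cos(ωt) = 18.7×cos(3.433×0.323) = 8.332 cm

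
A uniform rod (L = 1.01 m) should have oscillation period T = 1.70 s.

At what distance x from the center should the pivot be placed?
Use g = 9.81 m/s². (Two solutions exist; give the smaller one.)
T = 2π√((L²/12 + x²)/(gx)). Let c = T²g/(4π²) = 0.7181.
x² − cx + L²/12 = 0 → x = (c − √(c² − L²/3))/2 = 0.1495 m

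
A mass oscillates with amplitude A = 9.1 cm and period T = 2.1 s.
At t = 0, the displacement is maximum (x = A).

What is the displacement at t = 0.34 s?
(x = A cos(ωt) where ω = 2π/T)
ω = 2π/T = 2π/2.1 = 2.992 rad/s
x = A cos(ωt) = 9.1×cos(2.992×0.34) = 4.784 cm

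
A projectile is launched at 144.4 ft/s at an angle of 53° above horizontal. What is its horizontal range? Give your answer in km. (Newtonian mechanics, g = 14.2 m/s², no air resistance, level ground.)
R = v₀² sin(2θ) / g (with unit conversion) = 0.1311 km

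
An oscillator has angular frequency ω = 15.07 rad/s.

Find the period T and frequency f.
T = 2π/ω = 2π/15.07 = 0.4169 s; f = ω/2π = 2.398 Hz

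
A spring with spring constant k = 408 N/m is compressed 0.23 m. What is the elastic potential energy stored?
PE = ½kx² = ½×408×0.23² = 10.79 J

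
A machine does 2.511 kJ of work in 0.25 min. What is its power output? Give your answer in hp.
P = W/t = 2511 J / 15 s = 167.4 W = 0.2245 hp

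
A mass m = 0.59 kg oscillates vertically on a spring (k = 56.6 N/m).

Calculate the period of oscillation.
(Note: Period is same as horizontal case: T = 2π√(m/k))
T = 2π√(m/k) = 2π√(0.59/56.6) = 0.6415 s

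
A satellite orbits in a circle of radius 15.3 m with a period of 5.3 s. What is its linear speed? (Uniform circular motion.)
v = 2πr/T = 2π×15.3/5.3 = 18.14 m/s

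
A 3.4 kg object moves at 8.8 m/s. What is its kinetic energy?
KE = ½mv² = ½×3.4×8.8² = 131.648 J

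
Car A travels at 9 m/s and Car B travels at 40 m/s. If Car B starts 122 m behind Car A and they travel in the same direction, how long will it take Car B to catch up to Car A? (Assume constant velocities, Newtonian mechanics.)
Relative speed: v_rel = 40 - 9 = 31 m/s
Time to catch: t = d₀/v_rel = 122/31 = 3.94 s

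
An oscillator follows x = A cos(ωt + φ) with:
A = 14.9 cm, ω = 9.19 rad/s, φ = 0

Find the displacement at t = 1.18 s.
x = A cos(ωt + φ) = 14.9×cos(9.19×1.18 + 0) = -2.247 cm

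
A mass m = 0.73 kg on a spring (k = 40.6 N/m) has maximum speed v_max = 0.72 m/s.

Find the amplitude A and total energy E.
½mv²_max = ½kA² → A = v_max√(m/k) = 0.72×√(0.73/40.6) = 0.09655 m = 9.655 cm
E = ½mv²_max = ½×0.73×0.72² = 0.1892 J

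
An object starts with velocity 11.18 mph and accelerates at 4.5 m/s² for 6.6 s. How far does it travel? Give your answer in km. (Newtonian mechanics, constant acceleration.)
d = v₀t + ½at² (with unit conversion) = 0.131 km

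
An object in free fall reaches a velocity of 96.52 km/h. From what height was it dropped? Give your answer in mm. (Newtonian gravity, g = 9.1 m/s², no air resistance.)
h = v²/(2g) (with unit conversion) = 39500.0 mm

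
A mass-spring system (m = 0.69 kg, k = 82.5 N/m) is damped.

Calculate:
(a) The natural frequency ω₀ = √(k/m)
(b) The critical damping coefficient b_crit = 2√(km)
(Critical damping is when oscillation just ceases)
ω₀ = √(k/m) = √(82.5/0.69) = 10.93 rad/s
b_crit = 2√(km) = 2√(82.5×0.69) = 15.09 kg/s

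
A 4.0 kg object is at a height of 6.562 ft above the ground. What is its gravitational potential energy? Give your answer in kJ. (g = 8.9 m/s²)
PE = mgh = 4 kg × 8.9 m/s² × 2 m = 71.2 J = 0.0712 kJ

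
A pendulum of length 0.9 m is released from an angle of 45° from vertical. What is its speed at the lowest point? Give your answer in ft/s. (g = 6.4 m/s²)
h = L(1 − cosθ) = 0.9×(1 − cos45°) = 0.2636 m
v = √(2gh) = √(2×6.4×0.2636) = 1.837 m/s = 6.027 ft/s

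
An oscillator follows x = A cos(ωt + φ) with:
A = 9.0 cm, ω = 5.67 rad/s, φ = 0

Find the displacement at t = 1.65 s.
x = A cos(ωt + φ) = 9.0×cos(5.67×1.65 + 0) = -8.978 cm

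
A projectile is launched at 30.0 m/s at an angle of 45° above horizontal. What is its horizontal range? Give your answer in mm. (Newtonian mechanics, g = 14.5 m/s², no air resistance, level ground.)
R = v₀² sin(2θ) / g (with unit conversion) = 62070.0 mm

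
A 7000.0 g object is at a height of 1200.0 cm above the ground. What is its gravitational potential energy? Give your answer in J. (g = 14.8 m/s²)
PE = mgh = 7 kg × 14.8 m/s² × 12 m = 1243 J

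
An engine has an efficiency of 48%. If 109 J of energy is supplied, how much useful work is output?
W_out = η × W_in = 0.48 × 109 = 52.32 J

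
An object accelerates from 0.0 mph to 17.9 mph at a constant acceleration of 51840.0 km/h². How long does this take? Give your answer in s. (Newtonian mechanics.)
t = (v - v₀)/a (with unit conversion) = 2.001 s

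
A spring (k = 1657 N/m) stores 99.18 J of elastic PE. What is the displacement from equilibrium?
PE = ½kx² → x = √(2PE/k) = √(2×99.18/1657) = 0.346 m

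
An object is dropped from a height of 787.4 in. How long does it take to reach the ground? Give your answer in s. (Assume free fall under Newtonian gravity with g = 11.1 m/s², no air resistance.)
t = √(2h/g) (with unit conversion) = 1.898 s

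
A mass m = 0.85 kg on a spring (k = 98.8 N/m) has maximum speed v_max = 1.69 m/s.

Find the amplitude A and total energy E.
½mv²_max = ½kA² → A = v_max√(m/k) = 1.69×√(0.85/98.8) = 0.1568 m = 15.68 cm
E = ½mv²_max = ½×0.85×1.69² = 1.214 J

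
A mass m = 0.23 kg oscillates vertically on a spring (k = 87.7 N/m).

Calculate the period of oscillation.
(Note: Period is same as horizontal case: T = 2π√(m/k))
T = 2π√(m/k) = 2π√(0.23/87.7) = 0.3218 s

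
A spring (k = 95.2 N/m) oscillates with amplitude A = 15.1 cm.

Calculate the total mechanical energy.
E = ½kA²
E = ½kA² = ½×95.2×(0.151)² = 1.085 J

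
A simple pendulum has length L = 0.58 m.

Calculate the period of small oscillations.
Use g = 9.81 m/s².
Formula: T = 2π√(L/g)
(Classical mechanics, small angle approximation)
T = 2π√(L/g) = 2π√(0.58/9.81) = 1.528 s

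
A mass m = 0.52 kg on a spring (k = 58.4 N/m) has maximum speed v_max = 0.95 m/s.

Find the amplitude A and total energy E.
½mv²_max = ½kA² → A = v_max√(m/k) = 0.95×√(0.52/58.4) = 0.08964 m = 8.964 cm
E = ½mv²_max = ½×0.52×0.95² = 0.2346 J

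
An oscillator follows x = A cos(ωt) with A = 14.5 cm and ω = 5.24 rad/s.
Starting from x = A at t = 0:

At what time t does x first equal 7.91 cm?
cos(ωt) = x/A = 7.91/14.5 = 0.5455
ωt = arccos(0.5455) = 0.9938 rad
t = 0.9938/5.24 = 0.1897 s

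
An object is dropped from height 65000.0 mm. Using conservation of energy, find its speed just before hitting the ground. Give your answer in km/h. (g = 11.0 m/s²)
mgh = ½mv² → v = √(2gh) = √(2×11.0×65) = 37.82 m/s = 136.1 km/h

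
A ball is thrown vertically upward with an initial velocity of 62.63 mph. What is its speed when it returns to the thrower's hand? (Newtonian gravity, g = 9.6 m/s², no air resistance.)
By conservation of energy, the ball returns at the same speed = 62.63 mph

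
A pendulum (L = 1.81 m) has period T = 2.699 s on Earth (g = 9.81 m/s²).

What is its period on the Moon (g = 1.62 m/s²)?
T = 2π√(L/g), so T_moon/T_earth = √(g_earth/g_moon)
T_moon = 2π√(1.81/1.62) = 6.641 s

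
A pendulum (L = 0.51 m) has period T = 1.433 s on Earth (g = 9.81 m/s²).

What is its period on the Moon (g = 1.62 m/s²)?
T = 2π√(L/g), so T_moon/T_earth = √(g_earth/g_moon)
T_moon = 2π√(0.51/1.62) = 3.525 s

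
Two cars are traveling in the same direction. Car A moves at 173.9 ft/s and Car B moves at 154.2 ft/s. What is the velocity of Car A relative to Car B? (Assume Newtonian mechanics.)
v_rel = v_A - v_B = 173.9 - 154.2 = 19.7 ft/s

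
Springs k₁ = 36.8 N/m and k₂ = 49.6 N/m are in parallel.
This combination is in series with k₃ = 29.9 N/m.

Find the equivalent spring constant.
k₁₂ = k₁ + k₂ = 86.4 N/m (parallel)
1/k_eq = 1/k₁₂ + 1/k₃ → k_eq = 22.21 N/m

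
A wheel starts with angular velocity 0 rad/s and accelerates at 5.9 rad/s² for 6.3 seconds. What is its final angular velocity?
ω = ω₀ + αt = 0 + 5.9 × 6.3 = 37.17 rad/s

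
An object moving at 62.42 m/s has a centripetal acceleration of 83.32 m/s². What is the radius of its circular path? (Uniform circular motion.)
r = v²/a_c = 62.42²/83.32 = 46.76 m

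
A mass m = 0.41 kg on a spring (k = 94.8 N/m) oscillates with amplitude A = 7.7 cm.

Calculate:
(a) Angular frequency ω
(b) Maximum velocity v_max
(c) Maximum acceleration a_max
ω = √(k/m) = √(94.8/0.41) = 15.21 rad/s
v_max = ωA = 15.21×0.077 = 1.171 m/s
a_max = ω²A = 15.21²×0.077 = 17.8 m/s²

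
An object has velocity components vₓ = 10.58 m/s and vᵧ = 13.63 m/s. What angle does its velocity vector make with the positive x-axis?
θ = arctan(vᵧ/vₓ) = arctan(13.63/10.58) = 52.18°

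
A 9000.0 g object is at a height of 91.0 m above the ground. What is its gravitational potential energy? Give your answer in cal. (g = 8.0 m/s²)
PE = mgh = 9 kg × 8.0 m/s² × 91 m = 6552 J = 1566.0 cal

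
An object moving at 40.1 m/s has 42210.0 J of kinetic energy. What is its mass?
KE = ½mv² → m = 2KE/v² = 2×42210.0/40.1² = 52.5 kg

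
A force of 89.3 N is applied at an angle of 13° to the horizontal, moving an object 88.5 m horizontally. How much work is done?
W = Fd cosθ = 89.3×88.5×cos(13°) = 7700.5 J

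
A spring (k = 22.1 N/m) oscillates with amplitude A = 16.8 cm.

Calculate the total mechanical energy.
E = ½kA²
E = ½kA² = ½×22.1×(0.168)² = 0.3119 J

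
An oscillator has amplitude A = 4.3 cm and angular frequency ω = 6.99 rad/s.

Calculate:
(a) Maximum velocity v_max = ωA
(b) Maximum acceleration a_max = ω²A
v_max = ωA = 6.99×0.043 = 0.3006 m/s
a_max = ω²A = 6.99²×0.043 = 2.101 m/s²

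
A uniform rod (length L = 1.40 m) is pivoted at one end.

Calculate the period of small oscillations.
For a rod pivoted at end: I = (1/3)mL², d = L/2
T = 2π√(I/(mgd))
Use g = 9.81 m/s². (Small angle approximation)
I/m = (1/3)L² = 0.6533 m²; d = L/2 = 0.7 m
T = 2π√(I/(mgd)) = 2π√(0.6533/(9.81×0.7)) = 1.938 s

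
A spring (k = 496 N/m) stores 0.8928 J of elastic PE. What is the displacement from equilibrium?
PE = ½kx² → x = √(2PE/k) = √(2×0.8928/496) = 0.06 m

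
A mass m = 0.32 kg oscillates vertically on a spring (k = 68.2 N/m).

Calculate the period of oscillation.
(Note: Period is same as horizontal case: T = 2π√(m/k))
T = 2π√(m/k) = 2π√(0.32/68.2) = 0.4304 s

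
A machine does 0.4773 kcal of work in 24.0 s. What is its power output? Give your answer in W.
P = W/t = 1997 J / 24 s = 83.21 W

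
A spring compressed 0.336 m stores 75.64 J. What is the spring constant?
PE = ½kx² → k = 2PE/x² = 2×75.64/0.336² = 1340.0 N/m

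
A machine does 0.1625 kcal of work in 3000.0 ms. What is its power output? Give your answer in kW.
P = W/t = 679.9 J / 3 s = 226.6 W = 0.2266 kW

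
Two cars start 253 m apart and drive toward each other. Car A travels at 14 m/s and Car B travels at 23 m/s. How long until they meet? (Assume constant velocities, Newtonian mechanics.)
Combined speed: v_combined = 14 + 23 = 37 m/s
Time to meet: t = d/37 = 253/37 = 6.84 s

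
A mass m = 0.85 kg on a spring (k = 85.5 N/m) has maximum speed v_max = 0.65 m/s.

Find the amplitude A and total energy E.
½mv²_max = ½kA² → A = v_max√(m/k) = 0.65×√(0.85/85.5) = 0.06481 m = 6.481 cm
E = ½mv²_max = ½×0.85×0.65² = 0.1796 J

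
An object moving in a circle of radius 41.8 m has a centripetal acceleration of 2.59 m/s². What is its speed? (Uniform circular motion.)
v = √(a_c × r) = √(2.59 × 41.8) = 10.4 m/s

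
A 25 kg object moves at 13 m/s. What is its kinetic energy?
KE = ½mv² = ½×25×13² = 2112.5 J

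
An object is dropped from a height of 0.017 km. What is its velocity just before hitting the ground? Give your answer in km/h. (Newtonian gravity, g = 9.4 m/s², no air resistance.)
v = √(2gh) (with unit conversion) = 64.36 km/h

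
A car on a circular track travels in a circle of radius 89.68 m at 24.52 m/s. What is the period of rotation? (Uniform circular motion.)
T = 2πr/v = 2π×89.68/24.52 = 22.98 s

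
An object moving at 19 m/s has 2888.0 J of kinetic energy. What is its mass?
KE = ½mv² → m = 2KE/v² = 2×2888.0/19² = 16.0 kg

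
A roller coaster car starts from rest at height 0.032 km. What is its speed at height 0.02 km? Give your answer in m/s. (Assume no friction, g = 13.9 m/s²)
mgh₁ = ½mv₂² + mgh₂ → v₂ = √(2g(h₁−h₂)) = √(2×13.9×(32−20)) = 18.26 m/s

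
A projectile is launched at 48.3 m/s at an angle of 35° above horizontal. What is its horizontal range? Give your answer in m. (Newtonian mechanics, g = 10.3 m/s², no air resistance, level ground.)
R = v₀² sin(2θ) / g = 212.8 m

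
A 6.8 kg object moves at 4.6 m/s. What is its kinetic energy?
KE = ½mv² = ½×6.8×4.6² = 71.944 J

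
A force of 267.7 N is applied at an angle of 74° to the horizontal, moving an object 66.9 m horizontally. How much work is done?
W = Fd cosθ = 267.7×66.9×cos(74°) = 4936.4 J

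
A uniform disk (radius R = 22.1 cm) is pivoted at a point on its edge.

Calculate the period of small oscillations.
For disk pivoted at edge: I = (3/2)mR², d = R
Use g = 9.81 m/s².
I/m = (3/2)R² = 0.07326 m²; d = R = 0.221 m
T = 2π√((3/2)R²/(gR)) = 2π√(3R/(2g)) = 1.155 s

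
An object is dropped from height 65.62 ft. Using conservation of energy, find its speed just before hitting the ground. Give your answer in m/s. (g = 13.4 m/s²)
mgh = ½mv² → v = √(2gh) = √(2×13.4×20) = 23.15 m/s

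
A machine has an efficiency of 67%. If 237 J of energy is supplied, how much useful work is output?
W_out = η × W_in = 0.67 × 237 = 158.79 J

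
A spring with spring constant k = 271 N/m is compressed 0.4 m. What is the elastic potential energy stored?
PE = ½kx² = ½×271×0.4² = 21.68 J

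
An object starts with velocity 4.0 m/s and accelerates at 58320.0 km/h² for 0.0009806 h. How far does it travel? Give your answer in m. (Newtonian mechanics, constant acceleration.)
d = v₀t + ½at² (with unit conversion) = 42.16 m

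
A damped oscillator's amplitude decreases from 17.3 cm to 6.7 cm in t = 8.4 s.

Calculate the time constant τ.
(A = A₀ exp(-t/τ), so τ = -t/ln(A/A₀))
A/A₀ = 6.7/17.3 = 0.3873; ln(A/A₀) = -0.9486
τ = −t/ln(A/A₀) = −8.4/-0.9486 = 8.855 s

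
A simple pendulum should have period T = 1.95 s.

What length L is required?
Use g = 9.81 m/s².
T = 2π√(L/g) → L = g(T/2π)² = 9.81×(1.95/2π)² = 0.9449 m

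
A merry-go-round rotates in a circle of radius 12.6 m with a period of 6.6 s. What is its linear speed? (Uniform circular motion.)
v = 2πr/T = 2π×12.6/6.6 = 12.0 m/s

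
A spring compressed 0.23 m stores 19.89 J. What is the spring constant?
PE = ½kx² → k = 2PE/x² = 2×19.89/0.23² = 752.0 N/m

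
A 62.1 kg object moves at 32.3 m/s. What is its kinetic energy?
KE = ½mv² = ½×62.1×32.3² = 32394.15 J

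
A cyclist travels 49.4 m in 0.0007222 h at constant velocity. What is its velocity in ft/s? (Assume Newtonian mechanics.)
v = d/t (with unit conversion) = 62.34 ft/s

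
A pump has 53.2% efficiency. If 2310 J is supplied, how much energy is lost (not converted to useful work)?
W_out = η × W_in = 0.532×2310 = 1228.9 J
W_lost = W_in − W_out = 2310 − 1228.9 = 1081.1 J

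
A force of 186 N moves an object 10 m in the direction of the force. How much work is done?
W = Fd = 186×10 = 1860.0 J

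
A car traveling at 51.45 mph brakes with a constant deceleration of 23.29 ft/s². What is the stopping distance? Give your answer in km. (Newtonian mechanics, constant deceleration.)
d = v₀² / (2a) (with unit conversion) = 0.03726 km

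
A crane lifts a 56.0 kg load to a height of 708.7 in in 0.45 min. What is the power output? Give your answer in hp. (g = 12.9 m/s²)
W = mgh = 56×12.9×18 = 1.3e+04 J
P = W/t = 1.3e+04/27 = 481.6 W = 0.6459 hp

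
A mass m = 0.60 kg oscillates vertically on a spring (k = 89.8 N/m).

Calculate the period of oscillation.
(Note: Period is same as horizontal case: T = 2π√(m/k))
T = 2π√(m/k) = 2π√(0.6/89.8) = 0.5136 s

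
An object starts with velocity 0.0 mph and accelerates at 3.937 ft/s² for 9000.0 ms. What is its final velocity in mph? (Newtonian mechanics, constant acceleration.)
v = v₀ + at (with unit conversion) = 24.16 mph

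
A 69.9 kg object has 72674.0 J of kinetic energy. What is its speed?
KE = ½mv² → v = √(2KE/m) = √(2×72674.0/69.9) = 45.6 m/s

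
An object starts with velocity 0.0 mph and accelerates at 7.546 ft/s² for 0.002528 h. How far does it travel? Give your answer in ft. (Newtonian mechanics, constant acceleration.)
d = v₀t + ½at² (with unit conversion) = 312.5 ft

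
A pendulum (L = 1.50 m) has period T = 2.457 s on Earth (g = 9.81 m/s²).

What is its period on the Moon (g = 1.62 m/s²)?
T = 2π√(L/g), so T_moon/T_earth = √(g_earth/g_moon)
T_moon = 2π√(1.5/1.62) = 6.046 s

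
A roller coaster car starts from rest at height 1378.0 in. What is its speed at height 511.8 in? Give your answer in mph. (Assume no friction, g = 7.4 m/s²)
mgh₁ = ½mv₂² + mgh₂ → v₂ = √(2g(h₁−h₂)) = √(2×7.4×(35−13)) = 18.04 m/s = 40.37 mph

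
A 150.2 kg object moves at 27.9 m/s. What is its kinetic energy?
KE = ½mv² = ½×150.2×27.9² = 58458.59 J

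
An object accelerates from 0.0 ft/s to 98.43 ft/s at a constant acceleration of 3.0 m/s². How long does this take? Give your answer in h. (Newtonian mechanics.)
t = (v - v₀)/a (with unit conversion) = 0.002778 h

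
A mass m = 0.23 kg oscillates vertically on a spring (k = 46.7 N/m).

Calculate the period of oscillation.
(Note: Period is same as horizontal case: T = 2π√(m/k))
T = 2π√(m/k) = 2π√(0.23/46.7) = 0.4409 s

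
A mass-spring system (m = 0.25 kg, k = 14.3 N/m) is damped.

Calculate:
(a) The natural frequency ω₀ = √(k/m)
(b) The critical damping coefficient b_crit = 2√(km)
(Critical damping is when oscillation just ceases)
ω₀ = √(k/m) = √(14.3/0.25) = 7.563 rad/s
b_crit = 2√(km) = 2√(14.3×0.25) = 3.782 kg/s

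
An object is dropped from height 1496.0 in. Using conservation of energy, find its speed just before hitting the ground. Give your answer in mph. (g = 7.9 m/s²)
mgh = ½mv² → v = √(2gh) = √(2×7.9×38) = 24.5 m/s = 54.81 mph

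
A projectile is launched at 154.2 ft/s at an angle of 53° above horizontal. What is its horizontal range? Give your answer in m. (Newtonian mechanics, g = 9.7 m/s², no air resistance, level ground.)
R = v₀² sin(2θ) / g (with unit conversion) = 218.9 m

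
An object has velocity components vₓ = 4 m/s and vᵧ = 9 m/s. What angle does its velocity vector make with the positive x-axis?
θ = arctan(vᵧ/vₓ) = arctan(9/4) = 66.04°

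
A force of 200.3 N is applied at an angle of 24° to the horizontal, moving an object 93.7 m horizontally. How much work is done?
W = Fd cosθ = 200.3×93.7×cos(24°) = 17146.0 J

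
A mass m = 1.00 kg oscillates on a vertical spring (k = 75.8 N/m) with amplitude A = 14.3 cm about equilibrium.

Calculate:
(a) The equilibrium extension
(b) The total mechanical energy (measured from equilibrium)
x_eq = mg/k = 1.0×9.81/75.8 = 0.1294 m = 12.94 cm
E = ½kA² = ½×75.8×(0.143)² = 0.775 J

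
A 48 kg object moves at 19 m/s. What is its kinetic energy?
KE = ½mv² = ½×48×19² = 8664.0 J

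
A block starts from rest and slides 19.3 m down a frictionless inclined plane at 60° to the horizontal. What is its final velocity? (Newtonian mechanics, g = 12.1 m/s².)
a = g sin(θ) = 12.1 × sin(60°) = 10.48 m/s²
v = √(2ad) = √(2 × 10.48 × 19.3) = 20.11 m/s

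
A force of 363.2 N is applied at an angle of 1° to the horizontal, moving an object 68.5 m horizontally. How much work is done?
W = Fd cosθ = 363.2×68.5×cos(1°) = 24875.0 J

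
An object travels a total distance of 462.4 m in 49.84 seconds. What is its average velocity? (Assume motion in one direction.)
v_avg = Δd / Δt = 462.4 / 49.84 = 9.28 m/s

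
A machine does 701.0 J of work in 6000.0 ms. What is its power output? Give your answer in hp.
P = W/t = 701 J / 6 s = 116.8 W = 0.1567 hp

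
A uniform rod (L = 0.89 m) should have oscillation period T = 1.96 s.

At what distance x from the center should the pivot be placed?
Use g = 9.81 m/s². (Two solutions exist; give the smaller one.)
T = 2π√((L²/12 + x²)/(gx)). Let c = T²g/(4π²) = 0.9546.
x² − cx + L²/12 = 0 → x = (c − √(c² − L²/3))/2 = 0.07505 m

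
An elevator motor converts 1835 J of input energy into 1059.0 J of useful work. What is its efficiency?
η = W_out/W_in = 1059.0/1835 = 0.5771 = 57.71%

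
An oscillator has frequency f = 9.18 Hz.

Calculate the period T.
T = 1/f = 1/9.18 = 0.1089 s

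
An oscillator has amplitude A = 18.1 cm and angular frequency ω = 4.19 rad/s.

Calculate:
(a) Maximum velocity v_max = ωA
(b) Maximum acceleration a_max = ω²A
v_max = ωA = 4.19×0.181 = 0.7584 m/s
a_max = ω²A = 4.19²×0.181 = 3.178 m/s²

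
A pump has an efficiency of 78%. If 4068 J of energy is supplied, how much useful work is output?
W_out = η × W_in = 0.78 × 4068 = 3173.0 J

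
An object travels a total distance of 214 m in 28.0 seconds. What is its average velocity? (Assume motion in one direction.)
v_avg = Δd / Δt = 214 / 28.0 = 7.64 m/s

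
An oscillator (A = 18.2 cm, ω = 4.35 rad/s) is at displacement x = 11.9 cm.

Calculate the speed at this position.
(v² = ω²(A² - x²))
v = ω√(A² − x²) = 4.35×√(0.182² − 0.119²) = 0.599 m/s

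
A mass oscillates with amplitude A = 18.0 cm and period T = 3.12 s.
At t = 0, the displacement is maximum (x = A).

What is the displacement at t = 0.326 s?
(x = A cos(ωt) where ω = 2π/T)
ω = 2π/T = 2π/3.12 = 2.014 rad/s
x = A cos(ωt) = 18.0×cos(2.014×0.326) = 14.26 cm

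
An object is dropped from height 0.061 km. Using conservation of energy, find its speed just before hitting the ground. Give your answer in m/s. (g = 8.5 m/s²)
mgh = ½mv² → v = √(2gh) = √(2×8.5×61) = 32.2 m/s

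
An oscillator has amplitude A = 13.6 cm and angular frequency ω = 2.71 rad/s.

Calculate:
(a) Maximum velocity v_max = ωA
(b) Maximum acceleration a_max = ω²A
v_max = ωA = 2.71×0.136 = 0.3686 m/s
a_max = ω²A = 2.71²×0.136 = 0.9988 m/s²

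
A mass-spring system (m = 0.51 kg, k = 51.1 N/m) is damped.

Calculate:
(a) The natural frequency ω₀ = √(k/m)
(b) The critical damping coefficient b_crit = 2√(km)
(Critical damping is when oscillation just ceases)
ω₀ = √(k/m) = √(51.1/0.51) = 10.01 rad/s
b_crit = 2√(km) = 2√(51.1×0.51) = 10.21 kg/s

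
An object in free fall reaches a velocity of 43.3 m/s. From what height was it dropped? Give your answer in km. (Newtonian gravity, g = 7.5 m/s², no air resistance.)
h = v²/(2g) (with unit conversion) = 0.125 km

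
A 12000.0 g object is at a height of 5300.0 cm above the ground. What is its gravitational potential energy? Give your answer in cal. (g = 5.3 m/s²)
PE = mgh = 12 kg × 5.3 m/s² × 53 m = 3371 J = 805.6 cal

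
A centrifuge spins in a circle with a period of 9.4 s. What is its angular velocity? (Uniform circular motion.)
ω = 2π/T = 2π/9.4 = 0.6684 rad/s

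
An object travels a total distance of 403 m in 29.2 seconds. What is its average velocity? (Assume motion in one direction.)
v_avg = Δd / Δt = 403 / 29.2 = 13.8 m/s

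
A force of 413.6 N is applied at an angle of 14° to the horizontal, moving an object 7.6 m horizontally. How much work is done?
W = Fd cosθ = 413.6×7.6×cos(14°) = 3050.0 J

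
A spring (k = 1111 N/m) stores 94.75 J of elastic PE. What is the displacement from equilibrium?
PE = ½kx² → x = √(2PE/k) = √(2×94.75/1111) = 0.413 m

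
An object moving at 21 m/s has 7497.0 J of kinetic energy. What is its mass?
KE = ½mv² → m = 2KE/v² = 2×7497.0/21² = 34.0 kg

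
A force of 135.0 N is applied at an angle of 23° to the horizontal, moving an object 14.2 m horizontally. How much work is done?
W = Fd cosθ = 135.0×14.2×cos(23°) = 1764.6 J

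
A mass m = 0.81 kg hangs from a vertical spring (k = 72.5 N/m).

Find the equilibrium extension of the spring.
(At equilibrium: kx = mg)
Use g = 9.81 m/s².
x_eq = mg/k = 0.81×9.81/72.5 = 0.1096 m = 10.96 cm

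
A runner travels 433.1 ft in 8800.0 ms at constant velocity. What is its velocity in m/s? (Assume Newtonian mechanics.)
v = d/t (with unit conversion) = 15.0 m/s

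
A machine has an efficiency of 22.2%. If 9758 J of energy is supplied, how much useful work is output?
W_out = η × W_in = 0.222 × 9758 = 2166.3 J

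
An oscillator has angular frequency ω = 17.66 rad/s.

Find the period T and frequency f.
T = 2π/ω = 2π/17.66 = 0.3558 s; f = ω/2π = 2.811 Hz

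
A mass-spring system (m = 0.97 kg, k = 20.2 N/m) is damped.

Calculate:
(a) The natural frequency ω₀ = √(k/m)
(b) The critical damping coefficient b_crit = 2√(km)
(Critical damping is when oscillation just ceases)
ω₀ = √(k/m) = √(20.2/0.97) = 4.563 rad/s
b_crit = 2√(km) = 2√(20.2×0.97) = 8.853 kg/s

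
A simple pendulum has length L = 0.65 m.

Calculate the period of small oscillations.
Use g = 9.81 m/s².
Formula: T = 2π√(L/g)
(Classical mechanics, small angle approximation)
T = 2π√(L/g) = 2π√(0.65/9.81) = 1.617 s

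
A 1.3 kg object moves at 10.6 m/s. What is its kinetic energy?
KE = ½mv² = ½×1.3×10.6² = 73.034 J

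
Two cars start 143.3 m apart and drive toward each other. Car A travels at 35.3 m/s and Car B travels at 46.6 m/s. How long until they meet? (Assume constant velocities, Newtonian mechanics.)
Combined speed: v_combined = 35.3 + 46.6 = 81.9 m/s
Time to meet: t = d/81.9 = 143.3/81.9 = 1.75 s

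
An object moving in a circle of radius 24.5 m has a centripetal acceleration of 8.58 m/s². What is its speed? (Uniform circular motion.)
v = √(a_c × r) = √(8.58 × 24.5) = 14.5 m/s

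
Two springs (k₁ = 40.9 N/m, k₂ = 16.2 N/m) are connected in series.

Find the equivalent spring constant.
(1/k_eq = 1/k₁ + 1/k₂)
1/k_eq = 1/40.9 + 1/16.2 = 0.086178; k_eq = 11.6 N/m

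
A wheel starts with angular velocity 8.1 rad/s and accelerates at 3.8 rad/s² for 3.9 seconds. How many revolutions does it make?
θ = ω₀t + ½αt² = 8.1×3.9 + ½×3.8×3.9² = 60.49 rad
Revolutions = θ/(2π) = 60.49/(2π) = 9.63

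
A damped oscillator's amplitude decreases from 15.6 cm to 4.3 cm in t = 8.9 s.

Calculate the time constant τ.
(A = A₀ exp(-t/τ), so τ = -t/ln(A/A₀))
A/A₀ = 4.3/15.6 = 0.2756; ln(A/A₀) = -1.289
τ = −t/ln(A/A₀) = −8.9/-1.289 = 6.906 s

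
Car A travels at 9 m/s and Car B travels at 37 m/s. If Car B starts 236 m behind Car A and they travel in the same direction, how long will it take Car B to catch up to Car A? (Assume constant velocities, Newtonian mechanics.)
Relative speed: v_rel = 37 - 9 = 28 m/s
Time to catch: t = d₀/v_rel = 236/28 = 8.43 s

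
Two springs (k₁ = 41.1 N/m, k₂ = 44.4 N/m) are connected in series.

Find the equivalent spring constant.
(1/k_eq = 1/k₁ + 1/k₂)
1/k_eq = 1/41.1 + 1/44.4 = 0.046853; k_eq = 21.34 N/m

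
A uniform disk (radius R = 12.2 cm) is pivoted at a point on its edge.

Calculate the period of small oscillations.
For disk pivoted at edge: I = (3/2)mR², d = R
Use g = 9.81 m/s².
I/m = (3/2)R² = 0.02233 m²; d = R = 0.122 m
T = 2π√((3/2)R²/(gR)) = 2π√(3R/(2g)) = 0.8582 s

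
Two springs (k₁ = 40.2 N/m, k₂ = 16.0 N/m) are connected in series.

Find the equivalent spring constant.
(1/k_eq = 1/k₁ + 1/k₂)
1/k_eq = 1/40.2 + 1/16.0 = 0.087376; k_eq = 11.44 N/m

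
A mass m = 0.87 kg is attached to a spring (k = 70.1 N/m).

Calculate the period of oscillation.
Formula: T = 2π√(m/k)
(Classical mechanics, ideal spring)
T = 2π√(m/k) = 2π√(0.87/70.1) = 0.7 s; f = 1/T = 1.429 Hz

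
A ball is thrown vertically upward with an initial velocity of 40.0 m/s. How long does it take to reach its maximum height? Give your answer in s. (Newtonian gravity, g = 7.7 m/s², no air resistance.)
t_up = v₀/g = 5.195 s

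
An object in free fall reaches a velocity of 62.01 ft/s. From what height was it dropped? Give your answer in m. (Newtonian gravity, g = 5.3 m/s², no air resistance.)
h = v²/(2g) (with unit conversion) = 33.7 m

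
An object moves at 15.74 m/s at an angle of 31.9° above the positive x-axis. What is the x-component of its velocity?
vₓ = v cos(θ) = 15.74 × cos(31.9°) = 13.36 m/s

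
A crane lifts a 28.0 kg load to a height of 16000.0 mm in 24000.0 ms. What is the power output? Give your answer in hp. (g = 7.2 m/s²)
W = mgh = 28×7.2×16 = 3226 J
P = W/t = 3226/24 = 134.4 W = 0.1802 hp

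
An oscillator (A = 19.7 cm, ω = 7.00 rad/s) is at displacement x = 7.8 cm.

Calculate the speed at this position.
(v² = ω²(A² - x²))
v = ω√(A² − x²) = 7.0×√(0.197² − 0.078²) = 1.266 m/s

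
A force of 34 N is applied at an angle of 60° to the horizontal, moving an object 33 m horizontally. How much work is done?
W = Fd cosθ = 34×33×cos(60°) = 561.0 J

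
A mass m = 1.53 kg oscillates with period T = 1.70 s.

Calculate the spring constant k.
T = 2π√(m/k) → k = m(2π/T)² = 1.53×(2π/1.7)² = 20.9 N/m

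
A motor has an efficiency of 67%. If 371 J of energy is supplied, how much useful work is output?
W_out = η × W_in = 0.67 × 371 = 248.57 J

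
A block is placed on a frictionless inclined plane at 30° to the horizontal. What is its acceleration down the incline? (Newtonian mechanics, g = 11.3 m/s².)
a = g sin(θ) = 11.3 × sin(30°) = 11.3 × 0.5 = 5.65 m/s²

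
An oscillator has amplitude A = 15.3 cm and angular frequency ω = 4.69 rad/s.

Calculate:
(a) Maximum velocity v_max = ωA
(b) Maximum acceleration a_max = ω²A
v_max = ωA = 4.69×0.153 = 0.7176 m/s
a_max = ω²A = 4.69²×0.153 = 3.365 m/s²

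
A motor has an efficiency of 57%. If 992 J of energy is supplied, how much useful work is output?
W_out = η × W_in = 0.57 × 992 = 565.44 J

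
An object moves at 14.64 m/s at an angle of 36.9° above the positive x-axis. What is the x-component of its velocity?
vₓ = v cos(θ) = 14.64 × cos(36.9°) = 11.71 m/s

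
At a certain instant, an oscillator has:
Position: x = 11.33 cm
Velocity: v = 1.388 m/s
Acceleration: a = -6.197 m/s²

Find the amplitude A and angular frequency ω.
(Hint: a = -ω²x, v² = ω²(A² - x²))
a = −ω²x → ω = √(|a|/x) = √(6.197/0.1133) = 7.396 rad/s
v² = ω²(A² − x²) → A = √(x² + v²/ω²) = √(0.1133² + 1.388²/7.396²) = 0.2192 m = 21.92 cm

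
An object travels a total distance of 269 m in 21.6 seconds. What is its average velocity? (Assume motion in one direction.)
v_avg = Δd / Δt = 269 / 21.6 = 12.45 m/s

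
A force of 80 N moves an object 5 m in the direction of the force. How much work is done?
W = Fd = 80×5 = 400.0 J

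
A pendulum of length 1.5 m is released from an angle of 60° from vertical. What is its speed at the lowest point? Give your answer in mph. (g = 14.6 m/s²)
h = L(1 − cosθ) = 1.5×(1 − cos60°) = 0.75 m
v = √(2gh) = √(2×14.6×0.75) = 4.68 m/s = 10.47 mph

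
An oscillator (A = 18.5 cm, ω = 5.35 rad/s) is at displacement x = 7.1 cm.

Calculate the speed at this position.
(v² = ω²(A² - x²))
v = ω√(A² − x²) = 5.35×√(0.185² − 0.071²) = 0.914 m/s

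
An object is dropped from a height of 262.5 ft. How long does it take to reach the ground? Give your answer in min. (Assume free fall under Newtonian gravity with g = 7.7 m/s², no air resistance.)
t = √(2h/g) (with unit conversion) = 0.07598 min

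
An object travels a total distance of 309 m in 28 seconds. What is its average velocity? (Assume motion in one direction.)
v_avg = Δd / Δt = 309 / 28 = 11.04 m/s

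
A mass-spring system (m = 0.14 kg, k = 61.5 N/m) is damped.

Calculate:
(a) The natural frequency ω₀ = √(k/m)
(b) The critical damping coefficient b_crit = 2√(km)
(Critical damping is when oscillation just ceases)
ω₀ = √(k/m) = √(61.5/0.14) = 20.96 rad/s
b_crit = 2√(km) = 2√(61.5×0.14) = 5.869 kg/s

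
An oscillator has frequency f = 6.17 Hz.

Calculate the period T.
T = 1/f = 1/6.17 = 0.1621 s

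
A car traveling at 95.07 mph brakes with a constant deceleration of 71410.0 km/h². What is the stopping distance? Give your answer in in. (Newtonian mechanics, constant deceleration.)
d = v₀² / (2a) (with unit conversion) = 6453.0 in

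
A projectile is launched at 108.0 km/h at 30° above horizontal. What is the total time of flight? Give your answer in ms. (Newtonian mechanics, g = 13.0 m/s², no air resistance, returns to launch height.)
T = 2v₀sin(θ)/g (with unit conversion) = 2308.0 ms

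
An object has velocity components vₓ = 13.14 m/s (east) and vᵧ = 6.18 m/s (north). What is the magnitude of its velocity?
|v| = √(vₓ² + vᵧ²) = √(13.14² + 6.18²) = √(210.852) = 14.52 m/s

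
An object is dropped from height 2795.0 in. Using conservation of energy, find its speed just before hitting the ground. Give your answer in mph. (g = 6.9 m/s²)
mgh = ½mv² → v = √(2gh) = √(2×6.9×70.99) = 31.3 m/s = 70.02 mph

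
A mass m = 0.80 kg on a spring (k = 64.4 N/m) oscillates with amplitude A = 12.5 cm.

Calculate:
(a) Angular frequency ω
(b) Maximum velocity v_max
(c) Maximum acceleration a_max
ω = √(k/m) = √(64.4/0.8) = 8.972 rad/s
v_max = ωA = 8.972×0.125 = 1.122 m/s
a_max = ω²A = 8.972²×0.125 = 10.06 m/s²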